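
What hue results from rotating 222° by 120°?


New hue = (H + rotation) mod 360
New hue = (222 + 120) mod 360
= 342 mod 360
= 342°


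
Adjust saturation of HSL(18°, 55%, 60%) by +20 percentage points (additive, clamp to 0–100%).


Original S = 55%
Adjustment = +20 percentage points
New S = 55 + (20) = 75
Clamp to [0, 100] → 75
= HSL(18°, 75%, 60%)


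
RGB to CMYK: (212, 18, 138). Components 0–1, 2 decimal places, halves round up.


R'=212/255≈0.8314, G'=18/255≈0.0706, B'=138/255≈0.5412
K = 1 - max(R',G',B') = 1 - 212/255 = 43/255 = 0.16862… → 0.17
(1-R'-K)/(1-K) simplifies to (max-R)/max with max = 212:
C = (212-212)/212 = 0/212 = 0 → 0.00
M = (212-18)/212 = 194/212 = 0.91509… → 0.92
Y = (212-138)/212 = 74/212 = 0.34905… → 0.35
= CMYK(0.00, 0.92, 0.35, 0.17)


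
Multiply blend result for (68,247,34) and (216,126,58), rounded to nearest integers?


Multiply: C = A×B/255, rounded to nearest integer
R: 68×216/255 = 14688/255 ≈ 57.600 → 58
G: 247×126/255 = 31122/255 ≈ 122.047 → 122
B: 34×58/255 = 1972/255 ≈ 7.733 → 8
= RGB(58, 122, 8)


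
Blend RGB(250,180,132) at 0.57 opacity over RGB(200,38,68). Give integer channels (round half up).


C = α×F + (1-α)×B, with 1-α = 0.43
R: 0.57×250 + 0.43×200 = 142.50 + 86.00 = 228.50 → 229
G: 0.57×180 + 0.43×38 = 102.60 + 16.34 = 118.94 → 119
B: 0.57×132 + 0.43×68 = 75.24 + 29.24 = 104.48 → 104
= RGB(229, 119, 104)


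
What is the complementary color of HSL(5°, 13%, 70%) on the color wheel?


Complement = opposite side of color wheel = hue + 180°
H' = (5 + 180) mod 360 = 185°
S and L unchanged.
= HSL(185°, 13%, 70%)


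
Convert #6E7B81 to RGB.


6E → 110 (R)
7B → 123 (G)
81 → 129 (B)
= RGB(110, 123, 129)


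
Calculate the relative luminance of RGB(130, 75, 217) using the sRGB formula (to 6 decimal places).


Linearize each channel (sRGB transfer function): c = v/255; c_lin = c/12.92 if c ≤ 0.04045, else ((c+0.055)/1.055)^2.4
  R: 130/255 ≈ 0.509804 > 0.04045 → ((0.509804+0.055)/1.055)^2.4 ≈ 0.223228
  G: 75/255 ≈ 0.294118 > 0.04045 → ((0.294118+0.055)/1.055)^2.4 ≈ 0.070360
  B: 217/255 ≈ 0.850980 > 0.04045 → ((0.850980+0.055)/1.055)^2.4 ≈ 0.693872
R_lin = 0.223228, G_lin = 0.070360, B_lin = 0.693872
L = 0.2126×R + 0.7152×G + 0.0722×B
L = 0.2126×0.223228 + 0.7152×0.070360 + 0.0722×0.693872
L ≈ 0.147877


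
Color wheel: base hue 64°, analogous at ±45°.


Base hue: 64°
Left analog: (64 - 45) mod 360 = 19°
Right analog: (64 + 45) mod 360 = 109°
Analogous hues = 19° and 109°


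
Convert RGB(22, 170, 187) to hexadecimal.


R = 22 → 16 (hex)
G = 170 → AA (hex)
B = 187 → BB (hex)
Hex = #16AABB


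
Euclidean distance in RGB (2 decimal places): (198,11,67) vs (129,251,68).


d = √[(R₁-R₂)² + (G₁-G₂)² + (B₁-B₂)²]
d = √[(198-129)² + (11-251)² + (67-68)²]
d = √[4761 + 57600 + 1]
d = √62362
d ≈ 249.72


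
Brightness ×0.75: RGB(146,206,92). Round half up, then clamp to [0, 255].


Multiply each channel by 0.75, round half up, clamp to [0, 255]
R: 146×0.75 = 109.5 → round → 110
G: 206×0.75 = 154.5 → round → 155
B: 92×0.75 = 69
= RGB(110, 155, 69)


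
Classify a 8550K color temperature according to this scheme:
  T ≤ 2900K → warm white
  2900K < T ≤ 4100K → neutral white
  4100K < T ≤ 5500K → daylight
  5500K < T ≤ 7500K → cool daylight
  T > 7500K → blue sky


Temperature: 8550K
8550K > 7500K → blue sky
Classification: blue sky


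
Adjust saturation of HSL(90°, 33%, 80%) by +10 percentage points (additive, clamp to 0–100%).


Original S = 33%
Adjustment = +10 percentage points
New S = 33 + (10) = 43
Clamp to [0, 100] → 43
= HSL(90°, 43%, 80%)


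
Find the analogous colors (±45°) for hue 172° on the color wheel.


Base hue: 172°
Left analog: (172 - 45) mod 360 = 127°
Right analog: (172 + 45) mod 360 = 217°
Analogous hues = 127° and 217°


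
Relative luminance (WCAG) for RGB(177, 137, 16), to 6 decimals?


Linearize each channel (sRGB transfer function): c = v/255; c_lin = c/12.92 if c ≤ 0.04045, else ((c+0.055)/1.055)^2.4
  R: 177/255 ≈ 0.694118 > 0.04045 → ((0.694118+0.055)/1.055)^2.4 ≈ 0.439657
  G: 137/255 ≈ 0.537255 > 0.04045 → ((0.537255+0.055)/1.055)^2.4 ≈ 0.250158
  B: 16/255 ≈ 0.062745 > 0.04045 → ((0.062745+0.055)/1.055)^2.4 ≈ 0.005182
R_lin = 0.439657, G_lin = 0.250158, B_lin = 0.005182
L = 0.2126×R + 0.7152×G + 0.0722×B
L = 0.2126×0.439657 + 0.7152×0.250158 + 0.0722×0.005182
L ≈ 0.272758


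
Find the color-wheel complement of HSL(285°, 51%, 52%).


Complement = opposite side of color wheel = hue + 180°
H' = (285 + 180) mod 360 = 105°
S and L unchanged.
= HSL(105°, 51%, 52%)


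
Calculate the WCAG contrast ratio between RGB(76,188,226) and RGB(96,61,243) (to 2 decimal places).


Linearize each sRGB channel c=v/255: c/12.92 if c ≤ 0.04045 else ((c+0.055)/1.055)^2.4
L = 0.2126×R_lin + 0.7152×G_lin + 0.0722×B_lin
Color 1 (76,188,226):
  R=76: 76/255≈0.2980 > 0.04045 → ((0.2980+0.055)/1.055)^2.4 ≈ 0.07227
  G=188: 188/255≈0.7373 > 0.04045 → ((0.7373+0.055)/1.055)^2.4 ≈ 0.50289
  B=226: 226/255≈0.8863 > 0.04045 → ((0.8863+0.055)/1.055)^2.4 ≈ 0.76052
  L1 = 0.2126×0.07227 + 0.7152×0.50289 + 0.0722×0.76052 ≈ 0.42994
Color 2 (96,61,243):
  R=96: 96/255≈0.3765 > 0.04045 → ((0.3765+0.055)/1.055)^2.4 ≈ 0.11697
  G=61: 61/255≈0.2392 > 0.04045 → ((0.2392+0.055)/1.055)^2.4 ≈ 0.04667
  B=243: 243/255≈0.9529 > 0.04045 → ((0.9529+0.055)/1.055)^2.4 ≈ 0.89627
  L2 = 0.2126×0.11697 + 0.7152×0.04667 + 0.0722×0.89627 ≈ 0.12295
Lighter = 0.42994, Darker = 0.12295
Ratio = (L_lighter + 0.05) / (L_darker + 0.05)
Ratio = (0.42994 + 0.05) / (0.12295 + 0.05) = 0.47994 / 0.17295 ≈ 2.7750
Ratio ≈ 2.77:1


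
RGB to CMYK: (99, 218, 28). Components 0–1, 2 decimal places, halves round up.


R'=99/255≈0.3882, G'=218/255≈0.8549, B'=28/255≈0.1098
K = 1 - max(R',G',B') = 1 - 218/255 = 37/255 = 0.14509… → 0.15
(1-R'-K)/(1-K) simplifies to (max-R)/max with max = 218:
C = (218-99)/218 = 119/218 = 0.54587… → 0.55
M = (218-218)/218 = 0/218 = 0 → 0.00
Y = (218-28)/218 = 190/218 = 0.87155… → 0.87
= CMYK(0.55, 0.00, 0.87, 0.15)


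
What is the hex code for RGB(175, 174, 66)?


R = 175 → AF (hex)
G = 174 → AE (hex)
B = 66 → 42 (hex)
Hex = #AFAE42


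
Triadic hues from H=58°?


Triadic: equally spaced at 120° intervals
H1 = 58°
H2 = (58 + 120) mod 360 = 178°
H3 = (58 + 240) mod 360 = 298°
Triadic = 58°, 178°, 298°


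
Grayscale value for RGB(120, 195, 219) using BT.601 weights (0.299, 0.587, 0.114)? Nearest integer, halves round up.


Gray = 0.299×R + 0.587×G + 0.114×B
Gray = 0.299×120 + 0.587×195 + 0.114×219
Gray = 35.880 + 114.465 + 24.966
Gray = 175.311 → round half up → 175
Gray = 175


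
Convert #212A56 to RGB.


21 → 33 (R)
2A → 42 (G)
56 → 86 (B)
= RGB(33, 42, 86)


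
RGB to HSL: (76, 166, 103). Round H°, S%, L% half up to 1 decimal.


Normalize: R'=76/255≈0.2980, G'=166/255≈0.6510, B'=103/255≈0.4039
Max=166/255, Min=76/255, Δ=Max-Min=90/255
L = (Max+Min)/2 = (166+76)/510 = 242/510 = 0.47450… → L = 47.5%
L ≤ 0.5 → S = Δ/(Max+Min) = 90/(166+76) = 90/242 = 0.37190… → S = 37.2%
(the 1/255 factors cancel in S and H, so raw channel differences can be used)
Max is G' → H = 60 × ((B-R)/Δ + 2) = 60 × ((103-76)/90 + 2)
  27/90 + 2 = 0.3 + 2 = 2.3
  H = 60 × 2.3 = 138° → H = 138.0°
= HSL(138.0°, 37.2%, 47.5%)


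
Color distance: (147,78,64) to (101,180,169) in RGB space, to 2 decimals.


d = √[(R₁-R₂)² + (G₁-G₂)² + (B₁-B₂)²]
d = √[(147-101)² + (78-180)² + (64-169)²]
d = √[2116 + 10404 + 11025]
d = √23545
d ≈ 153.44


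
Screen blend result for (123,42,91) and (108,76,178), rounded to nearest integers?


Screen: C = 255 - (255-A)×(255-B)/255, rounded to nearest integer
R: 255 - (255-123)×(255-108)/255 = 255 - 19404/255 ≈ 255 - 76.094 = 178.906 → 179
G: 255 - (255-42)×(255-76)/255 = 255 - 38127/255 ≈ 255 - 149.518 = 105.482 → 105
B: 255 - (255-91)×(255-178)/255 = 255 - 12628/255 ≈ 255 - 49.522 = 205.478 → 205
= RGB(179, 105, 205)


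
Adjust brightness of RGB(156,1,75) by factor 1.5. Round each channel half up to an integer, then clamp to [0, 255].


Multiply each channel by 1.5, round half up, clamp to [0, 255]
R: 156×1.5 = 234
G: 1×1.5 = 1.5 → round → 2
B: 75×1.5 = 112.5 → round → 113
= RGB(234, 2, 113)


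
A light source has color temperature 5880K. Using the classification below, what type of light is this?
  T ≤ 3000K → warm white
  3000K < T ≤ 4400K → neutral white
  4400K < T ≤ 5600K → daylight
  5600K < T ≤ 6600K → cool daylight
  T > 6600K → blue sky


Temperature: 5880K
5600K < 5880K ≤ 6600K → cool daylight
Classification: cool daylight


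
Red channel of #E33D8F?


Color: #E33D8F
R = E3 = 227
G = 3D = 61
B = 8F = 143
Red = 227


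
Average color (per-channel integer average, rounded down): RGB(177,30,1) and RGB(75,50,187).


Midpoint: each channel = ⌊(C₁+C₂)/2⌋
R: ⌊(177+75)/2⌋ = 126
G: ⌊(30+50)/2⌋ = 40
B: ⌊(1+187)/2⌋ = 94
= RGB(126, 40, 94)


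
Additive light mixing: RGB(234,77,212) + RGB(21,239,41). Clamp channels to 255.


Additive: each channel = min(255, C₁+C₂)
R: 234+21 = 255 → 255
G: 77+239 = 316 → 255
B: 212+41 = 253 → 253
= RGB(255, 255, 253)


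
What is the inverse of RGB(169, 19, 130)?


Invert: (255-R, 255-G, 255-B)
R: 255-169 = 86
G: 255-19 = 236
B: 255-130 = 125
= RGB(86, 236, 125)


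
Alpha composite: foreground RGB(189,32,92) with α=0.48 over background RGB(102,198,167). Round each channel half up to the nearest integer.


C = α×F + (1-α)×B, with 1-α = 0.52
R: 0.48×189 + 0.52×102 = 90.72 + 53.04 = 143.76 → 144
G: 0.48×32 + 0.52×198 = 15.36 + 102.96 = 118.32 → 118
B: 0.48×92 + 0.52×167 = 44.16 + 86.84 = 131.00 → 131
= RGB(144, 118, 131)


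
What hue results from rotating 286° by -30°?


New hue = (H + rotation) mod 360
New hue = (286 -30) mod 360
= 256 mod 360
= 256°


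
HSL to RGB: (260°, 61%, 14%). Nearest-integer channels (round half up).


H=260°, S=0.61, L=0.14
C = (1-|2L-1|)×S = (1-|-0.72|)×0.61 = 0.1708
H' = H/60 = 260/60 ≈ 4.3333; X = C×(1-|H' mod 2 - 1|) ≈ 0.0569
m = L - C/2 = 0.14 - 0.0854 = 0.0546
Sector ⌊H'⌋ = 4 → (R',G',B') = (≈0.0569, 0.0, 0.1708)
RGB = ((R'+m)×255, (G'+m)×255, (B'+m)×255) = (28.441, 13.923, 57.477)
Round half up → RGB(28, 14, 57)


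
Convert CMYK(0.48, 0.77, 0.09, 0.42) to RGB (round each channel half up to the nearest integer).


R = 255 × (1-C) × (1-K) = 255 × 0.52 × 0.58 = 76.908 → 77
G = 255 × (1-M) × (1-K) = 255 × 0.23 × 0.58 = 34.017 → 34
B = 255 × (1-Y) × (1-K) = 255 × 0.91 × 0.58 = 134.589 → 135
= RGB(77, 34, 135)


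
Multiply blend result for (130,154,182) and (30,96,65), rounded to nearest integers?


Multiply: C = A×B/255, rounded to nearest integer
R: 130×30/255 = 3900/255 ≈ 15.294 → 15
G: 154×96/255 = 14784/255 ≈ 57.976 → 58
B: 182×65/255 = 11830/255 ≈ 46.392 → 46
= RGB(15, 58, 46)


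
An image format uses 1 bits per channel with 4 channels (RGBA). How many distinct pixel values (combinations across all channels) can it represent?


Total bits = 1 bits/channel × 4 channels = 4 bits
Distinct pixel values = 2^4
= 16 pixel values


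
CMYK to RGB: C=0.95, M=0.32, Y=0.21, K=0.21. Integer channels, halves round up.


R = 255 × (1-C) × (1-K) = 255 × 0.05 × 0.79 = 10.0725 → 10
G = 255 × (1-M) × (1-K) = 255 × 0.68 × 0.79 = 136.986 → 137
B = 255 × (1-Y) × (1-K) = 255 × 0.79 × 0.79 = 159.1455 → 159
= RGB(10, 137, 159)


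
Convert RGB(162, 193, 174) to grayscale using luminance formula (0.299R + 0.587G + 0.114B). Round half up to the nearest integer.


Gray = 0.299×R + 0.587×G + 0.114×B
Gray = 0.299×162 + 0.587×193 + 0.114×174
Gray = 48.438 + 113.291 + 19.836
Gray = 181.565 → round half up → 182
Gray = 182


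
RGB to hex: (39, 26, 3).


R = 39 → 27 (hex)
G = 26 → 1A (hex)
B = 3 → 03 (hex)
Hex = #271A03


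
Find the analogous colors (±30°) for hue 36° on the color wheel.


Base hue: 36°
Left analog: (36 - 30) mod 360 = 6°
Right analog: (36 + 30) mod 360 = 66°
Analogous hues = 6° and 66°


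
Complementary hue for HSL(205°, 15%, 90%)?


Complement = opposite side of color wheel = hue + 180°
H' = (205 + 180) mod 360 = 25°
S and L unchanged.
= HSL(25°, 15%, 90%)


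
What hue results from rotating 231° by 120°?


New hue = (H + rotation) mod 360
New hue = (231 + 120) mod 360
= 351 mod 360
= 351°


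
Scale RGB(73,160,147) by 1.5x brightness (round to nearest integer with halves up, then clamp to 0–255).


Multiply each channel by 1.5, round half up, clamp to [0, 255]
R: 73×1.5 = 109.5 → round → 110
G: 160×1.5 = 240
B: 147×1.5 = 220.5 → round → 221
= RGB(110, 240, 221)


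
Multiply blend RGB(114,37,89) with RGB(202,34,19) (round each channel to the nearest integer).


Multiply: C = A×B/255, rounded to nearest integer
R: 114×202/255 = 23028/255 ≈ 90.306 → 90
G: 37×34/255 = 1258/255 ≈ 4.933 → 5
B: 89×19/255 = 1691/255 ≈ 6.631 → 7
= RGB(90, 5, 7)


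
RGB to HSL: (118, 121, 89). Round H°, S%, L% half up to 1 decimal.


Normalize: R'=118/255≈0.4627, G'=121/255≈0.4745, B'=89/255≈0.3490
Max=121/255, Min=89/255, Δ=Max-Min=32/255
L = (Max+Min)/2 = (121+89)/510 = 210/510 = 0.41176… → L = 41.2%
L ≤ 0.5 → S = Δ/(Max+Min) = 32/(121+89) = 32/210 = 0.15238… → S = 15.2%
(the 1/255 factors cancel in S and H, so raw channel differences can be used)
Max is G' → H = 60 × ((B-R)/Δ + 2) = 60 × ((89-118)/32 + 2)
  -29/32 + 2 = -0.9062… + 2 = 1.0937…
  H = 60 × 1.0937… = 65.625° → H = 65.6°
= HSL(65.6°, 15.2%, 41.2%)


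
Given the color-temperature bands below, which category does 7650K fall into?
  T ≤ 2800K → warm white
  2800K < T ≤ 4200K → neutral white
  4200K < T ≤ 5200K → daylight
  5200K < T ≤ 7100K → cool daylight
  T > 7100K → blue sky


Temperature: 7650K
7650K > 7100K → blue sky
Classification: blue sky


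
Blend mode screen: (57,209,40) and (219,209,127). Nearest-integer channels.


Screen: C = 255 - (255-A)×(255-B)/255, rounded to nearest integer
R: 255 - (255-57)×(255-219)/255 = 255 - 7128/255 ≈ 255 - 27.953 = 227.047 → 227
G: 255 - (255-209)×(255-209)/255 = 255 - 2116/255 ≈ 255 - 8.298 = 246.702 → 247
B: 255 - (255-40)×(255-127)/255 = 255 - 27520/255 ≈ 255 - 107.922 = 147.078 → 147
= RGB(227, 247, 147)


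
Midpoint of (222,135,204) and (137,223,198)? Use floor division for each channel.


Midpoint: each channel = ⌊(C₁+C₂)/2⌋
R: ⌊(222+137)/2⌋ = 179
G: ⌊(135+223)/2⌋ = 179
B: ⌊(204+198)/2⌋ = 201
= RGB(179, 179, 201)


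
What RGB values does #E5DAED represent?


E5 → 229 (R)
DA → 218 (G)
ED → 237 (B)
= RGB(229, 218, 237)


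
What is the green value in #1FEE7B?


Color: #1FEE7B
R = 1F = 31
G = EE = 238
B = 7B = 123
Green = 238


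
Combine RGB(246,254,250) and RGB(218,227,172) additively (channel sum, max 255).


Additive: each channel = min(255, C₁+C₂)
R: 246+218 = 464 → 255
G: 254+227 = 481 → 255
B: 250+172 = 422 → 255
= RGB(255, 255, 255)


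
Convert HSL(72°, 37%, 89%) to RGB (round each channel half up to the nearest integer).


H=72°, S=0.37, L=0.89
C = (1-|2L-1|)×S = (1-|0.78|)×0.37 = 0.0814
H' = H/60 = 72/60 ≈ 1.2000; X = C×(1-|H' mod 2 - 1|) = 0.06512
m = L - C/2 = 0.89 - 0.0407 = 0.8493
Sector ⌊H'⌋ = 1 → (R',G',B') = (0.06512, 0.0814, 0.0)
RGB = ((R'+m)×255, (G'+m)×255, (B'+m)×255) = (233.1771, 237.3285, 216.5715)
Round half up → RGB(233, 237, 217)


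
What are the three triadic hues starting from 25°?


Triadic: equally spaced at 120° intervals
H1 = 25°
H2 = (25 + 120) mod 360 = 145°
H3 = (25 + 240) mod 360 = 265°
Triadic = 25°, 145°, 265°


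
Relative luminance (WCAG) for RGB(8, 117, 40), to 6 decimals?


Linearize each channel (sRGB transfer function): c = v/255; c_lin = c/12.92 if c ≤ 0.04045, else ((c+0.055)/1.055)^2.4
  R: 8/255 ≈ 0.031373 ≤ 0.04045 → 0.031373/12.92 ≈ 0.002428
  G: 117/255 ≈ 0.458824 > 0.04045 → ((0.458824+0.055)/1.055)^2.4 ≈ 0.177888
  B: 40/255 ≈ 0.156863 > 0.04045 → ((0.156863+0.055)/1.055)^2.4 ≈ 0.021219
R_lin = 0.002428, G_lin = 0.177888, B_lin = 0.021219
L = 0.2126×R + 0.7152×G + 0.0722×B
L = 0.2126×0.002428 + 0.7152×0.177888 + 0.0722×0.021219
L ≈ 0.129274


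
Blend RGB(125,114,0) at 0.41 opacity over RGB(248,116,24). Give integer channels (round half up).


C = α×F + (1-α)×B, with 1-α = 0.59
R: 0.41×125 + 0.59×248 = 51.25 + 146.32 = 197.57 → 198
G: 0.41×114 + 0.59×116 = 46.74 + 68.44 = 115.18 → 115
B: 0.41×0 + 0.59×24 = 0.00 + 14.16 = 14.16 → 14
= RGB(198, 115, 14)


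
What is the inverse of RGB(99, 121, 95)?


Invert: (255-R, 255-G, 255-B)
R: 255-99 = 156
G: 255-121 = 134
B: 255-95 = 160
= RGB(156, 134, 160)


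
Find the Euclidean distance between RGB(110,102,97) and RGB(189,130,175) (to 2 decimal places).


d = √[(R₁-R₂)² + (G₁-G₂)² + (B₁-B₂)²]
d = √[(110-189)² + (102-130)² + (97-175)²]
d = √[6241 + 784 + 6084]
d = √13109
d ≈ 114.49


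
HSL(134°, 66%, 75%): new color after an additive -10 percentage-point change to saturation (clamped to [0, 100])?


Original S = 66%
Adjustment = -10 percentage points
New S = 66 + (-10) = 56
Clamp to [0, 100] → 56
= HSL(134°, 56%, 75%)


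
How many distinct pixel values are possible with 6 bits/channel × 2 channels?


Total bits = 6 bits/channel × 2 channels = 12 bits
Distinct pixel values = 2^12
= 4,096 pixel values


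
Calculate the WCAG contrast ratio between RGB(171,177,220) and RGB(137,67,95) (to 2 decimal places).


Linearize each sRGB channel c=v/255: c/12.92 if c ≤ 0.04045 else ((c+0.055)/1.055)^2.4
L = 0.2126×R_lin + 0.7152×G_lin + 0.0722×B_lin
Color 1 (171,177,220):
  R=171: 171/255≈0.6706 > 0.04045 → ((0.6706+0.055)/1.055)^2.4 ≈ 0.40724
  G=177: 177/255≈0.6941 > 0.04045 → ((0.6941+0.055)/1.055)^2.4 ≈ 0.43966
  B=220: 220/255≈0.8627 > 0.04045 → ((0.8627+0.055)/1.055)^2.4 ≈ 0.71569
  L1 = 0.2126×0.40724 + 0.7152×0.43966 + 0.0722×0.71569 ≈ 0.45270
Color 2 (137,67,95):
  R=137: 137/255≈0.5373 > 0.04045 → ((0.5373+0.055)/1.055)^2.4 ≈ 0.25016
  G=67: 67/255≈0.2627 > 0.04045 → ((0.2627+0.055)/1.055)^2.4 ≈ 0.05613
  B=95: 95/255≈0.3725 > 0.04045 → ((0.3725+0.055)/1.055)^2.4 ≈ 0.11444
  L2 = 0.2126×0.25016 + 0.7152×0.05613 + 0.0722×0.11444 ≈ 0.10159
Lighter = 0.45270, Darker = 0.10159
Ratio = (L_lighter + 0.05) / (L_darker + 0.05)
Ratio = (0.45270 + 0.05) / (0.10159 + 0.05) = 0.50270 / 0.15159 ≈ 3.3162
Ratio ≈ 3.32:1


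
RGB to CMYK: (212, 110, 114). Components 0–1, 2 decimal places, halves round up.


R'=212/255≈0.8314, G'=110/255≈0.4314, B'=114/255≈0.4471
K = 1 - max(R',G',B') = 1 - 212/255 = 43/255 = 0.16862… → 0.17
(1-R'-K)/(1-K) simplifies to (max-R)/max with max = 212:
C = (212-212)/212 = 0/212 = 0 → 0.00
M = (212-110)/212 = 102/212 = 0.48113… → 0.48
Y = (212-114)/212 = 98/212 = 0.46226… → 0.46
= CMYK(0.00, 0.48, 0.46, 0.17)


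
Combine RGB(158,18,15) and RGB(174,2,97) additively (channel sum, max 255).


Additive: each channel = min(255, C₁+C₂)
R: 158+174 = 332 → 255
G: 18+2 = 20 → 20
B: 15+97 = 112 → 112
= RGB(255, 20, 112)


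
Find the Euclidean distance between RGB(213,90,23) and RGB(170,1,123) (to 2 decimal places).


d = √[(R₁-R₂)² + (G₁-G₂)² + (B₁-B₂)²]
d = √[(213-170)² + (90-1)² + (23-123)²]
d = √[1849 + 7921 + 10000]
d = √19770
d ≈ 140.61


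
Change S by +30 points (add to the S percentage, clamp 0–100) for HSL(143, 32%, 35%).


Original S = 32%
Adjustment = +30 percentage points
New S = 32 + (30) = 62
Clamp to [0, 100] → 62
= HSL(143°, 62%, 35%)


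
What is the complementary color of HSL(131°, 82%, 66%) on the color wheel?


Complement = opposite side of color wheel = hue + 180°
H' = (131 + 180) mod 360 = 311°
S and L unchanged.
= HSL(311°, 82%, 66%)


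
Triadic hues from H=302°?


Triadic: equally spaced at 120° intervals
H1 = 302°
H2 = (302 + 120) mod 360 = 62°
H3 = (302 + 240) mod 360 = 182°
Triadic = 302°, 62°, 182°


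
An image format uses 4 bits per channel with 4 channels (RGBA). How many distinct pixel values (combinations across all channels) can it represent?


Total bits = 4 bits/channel × 4 channels = 16 bits
Distinct pixel values = 2^16
= 65,536 pixel values


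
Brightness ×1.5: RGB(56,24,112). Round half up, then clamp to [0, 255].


Multiply each channel by 1.5, round half up, clamp to [0, 255]
R: 56×1.5 = 84
G: 24×1.5 = 36
B: 112×1.5 = 168
= RGB(84, 36, 168)


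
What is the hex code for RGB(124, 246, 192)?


R = 124 → 7C (hex)
G = 246 → F6 (hex)
B = 192 → C0 (hex)
Hex = #7CF6C0


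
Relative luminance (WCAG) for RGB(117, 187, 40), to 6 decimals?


Linearize each channel (sRGB transfer function): c = v/255; c_lin = c/12.92 if c ≤ 0.04045, else ((c+0.055)/1.055)^2.4
  R: 117/255 ≈ 0.458824 > 0.04045 → ((0.458824+0.055)/1.055)^2.4 ≈ 0.177888
  G: 187/255 ≈ 0.733333 > 0.04045 → ((0.733333+0.055)/1.055)^2.4 ≈ 0.496933
  B: 40/255 ≈ 0.156863 > 0.04045 → ((0.156863+0.055)/1.055)^2.4 ≈ 0.021219
R_lin = 0.177888, G_lin = 0.496933, B_lin = 0.021219
L = 0.2126×R + 0.7152×G + 0.0722×B
L = 0.2126×0.177888 + 0.7152×0.496933 + 0.0722×0.021219
L ≈ 0.394758


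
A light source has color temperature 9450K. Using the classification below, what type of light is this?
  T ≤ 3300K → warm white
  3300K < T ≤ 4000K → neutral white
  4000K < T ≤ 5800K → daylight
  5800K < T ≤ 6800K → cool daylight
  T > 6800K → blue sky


Temperature: 9450K
9450K > 6800K → blue sky
Classification: blue sky


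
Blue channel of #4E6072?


Color: #4E6072
R = 4E = 78
G = 60 = 96
B = 72 = 114
Blue = 114


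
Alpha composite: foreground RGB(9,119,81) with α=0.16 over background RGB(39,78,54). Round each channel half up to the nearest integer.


C = α×F + (1-α)×B, with 1-α = 0.84
R: 0.16×9 + 0.84×39 = 1.44 + 32.76 = 34.20 → 34
G: 0.16×119 + 0.84×78 = 19.04 + 65.52 = 84.56 → 85
B: 0.16×81 + 0.84×54 = 12.96 + 45.36 = 58.32 → 58
= RGB(34, 85, 58)


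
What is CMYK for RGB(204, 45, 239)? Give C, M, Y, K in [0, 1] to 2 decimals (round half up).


R'=204/255≈0.8000, G'=45/255≈0.1765, B'=239/255≈0.9373
K = 1 - max(R',G',B') = 1 - 239/255 = 16/255 = 0.06274… → 0.06
(1-R'-K)/(1-K) simplifies to (max-R)/max with max = 239:
C = (239-204)/239 = 35/239 = 0.14644… → 0.15
M = (239-45)/239 = 194/239 = 0.81171… → 0.81
Y = (239-239)/239 = 0/239 = 0 → 0.00
= CMYK(0.15, 0.81, 0.00, 0.06)


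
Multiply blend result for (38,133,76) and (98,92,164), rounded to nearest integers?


Multiply: C = A×B/255, rounded to nearest integer
R: 38×98/255 = 3724/255 ≈ 14.604 → 15
G: 133×92/255 = 12236/255 ≈ 47.984 → 48
B: 76×164/255 = 12464/255 ≈ 48.878 → 49
= RGB(15, 48, 49)


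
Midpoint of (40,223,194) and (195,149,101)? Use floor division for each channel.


Midpoint: each channel = ⌊(C₁+C₂)/2⌋
R: ⌊(40+195)/2⌋ = 117
G: ⌊(223+149)/2⌋ = 186
B: ⌊(194+101)/2⌋ = 147
= RGB(117, 186, 147)


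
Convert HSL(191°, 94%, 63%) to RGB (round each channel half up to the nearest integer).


H=191°, S=0.94, L=0.63
C = (1-|2L-1|)×S = (1-|0.26|)×0.94 = 0.6956
H' = H/60 = 191/60 ≈ 3.1833; X = C×(1-|H' mod 2 - 1|) ≈ 0.5681
m = L - C/2 = 0.63 - 0.3478 = 0.2822
Sector ⌊H'⌋ = 3 → (R',G',B') = (0.0, ≈0.5681, 0.6956)
RGB = ((R'+m)×255, (G'+m)×255, (B'+m)×255) = (71.961, 216.8197, 249.339)
Round half up → RGB(72, 217, 249)


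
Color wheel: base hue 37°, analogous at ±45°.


Base hue: 37°
Left analog: (37 - 45) mod 360 = 352°
Right analog: (37 + 45) mod 360 = 82°
Analogous hues = 352° and 82°


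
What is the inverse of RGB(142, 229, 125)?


Invert: (255-R, 255-G, 255-B)
R: 255-142 = 113
G: 255-229 = 26
B: 255-125 = 130
= RGB(113, 26, 130)


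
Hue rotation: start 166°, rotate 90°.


New hue = (H + rotation) mod 360
New hue = (166 + 90) mod 360
= 256 mod 360
= 256°


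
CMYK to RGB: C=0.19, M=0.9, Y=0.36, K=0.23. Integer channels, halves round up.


R = 255 × (1-C) × (1-K) = 255 × 0.81 × 0.77 = 159.0435 → 159
G = 255 × (1-M) × (1-K) = 255 × 0.10 × 0.77 = 19.635 → 20
B = 255 × (1-Y) × (1-K) = 255 × 0.64 × 0.77 = 125.664 → 126
= RGB(159, 20, 126)


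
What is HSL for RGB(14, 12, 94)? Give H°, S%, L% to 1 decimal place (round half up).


Normalize: R'=14/255≈0.0549, G'=12/255≈0.0471, B'=94/255≈0.3686
Max=94/255, Min=12/255, Δ=Max-Min=82/255
L = (Max+Min)/2 = (94+12)/510 = 106/510 = 0.20784… → L = 20.8%
L ≤ 0.5 → S = Δ/(Max+Min) = 82/(94+12) = 82/106 = 0.77358… → S = 77.4%
(the 1/255 factors cancel in S and H, so raw channel differences can be used)
Max is B' → H = 60 × ((R-G)/Δ + 4) = 60 × ((14-12)/82 + 4)
  2/82 + 4 = 0.0243… + 4 = 4.0243…
  H = 60 × 4.0243… = 241.463…° → H = 241.5°
= HSL(241.5°, 77.4%, 20.8%)


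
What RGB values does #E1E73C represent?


E1 → 225 (R)
E7 → 231 (G)
3C → 60 (B)
= RGB(225, 231, 60)


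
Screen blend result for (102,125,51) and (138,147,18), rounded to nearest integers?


Screen: C = 255 - (255-A)×(255-B)/255, rounded to nearest integer
R: 255 - (255-102)×(255-138)/255 = 255 - 17901/255 ≈ 255 - 70.200 = 184.800 → 185
G: 255 - (255-125)×(255-147)/255 = 255 - 14040/255 ≈ 255 - 55.059 = 199.941 → 200
B: 255 - (255-51)×(255-18)/255 = 255 - 48348/255 ≈ 255 - 189.600 = 65.400 → 65
= RGB(185, 200, 65)


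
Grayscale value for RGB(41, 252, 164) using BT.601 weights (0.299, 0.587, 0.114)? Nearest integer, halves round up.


Gray = 0.299×R + 0.587×G + 0.114×B
Gray = 0.299×41 + 0.587×252 + 0.114×164
Gray = 12.259 + 147.924 + 18.696
Gray = 178.879 → round half up → 179
Gray = 179


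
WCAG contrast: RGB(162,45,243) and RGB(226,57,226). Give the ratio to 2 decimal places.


Linearize each sRGB channel c=v/255: c/12.92 if c ≤ 0.04045 else ((c+0.055)/1.055)^2.4
L = 0.2126×R_lin + 0.7152×G_lin + 0.0722×B_lin
Color 1 (162,45,243):
  R=162: 162/255≈0.6353 > 0.04045 → ((0.6353+0.055)/1.055)^2.4 ≈ 0.36131
  G=45: 45/255≈0.1765 > 0.04045 → ((0.1765+0.055)/1.055)^2.4 ≈ 0.02624
  B=243: 243/255≈0.9529 > 0.04045 → ((0.9529+0.055)/1.055)^2.4 ≈ 0.89627
  L1 = 0.2126×0.36131 + 0.7152×0.02624 + 0.0722×0.89627 ≈ 0.16029
Color 2 (226,57,226):
  R=226: 226/255≈0.8863 > 0.04045 → ((0.8863+0.055)/1.055)^2.4 ≈ 0.76052
  G=57: 57/255≈0.2235 > 0.04045 → ((0.2235+0.055)/1.055)^2.4 ≈ 0.04092
  B=226: 226/255≈0.8863 > 0.04045 → ((0.8863+0.055)/1.055)^2.4 ≈ 0.76052
  L2 = 0.2126×0.76052 + 0.7152×0.04092 + 0.0722×0.76052 ≈ 0.24586
Lighter = 0.24586, Darker = 0.16029
Ratio = (L_lighter + 0.05) / (L_darker + 0.05)
Ratio = (0.24586 + 0.05) / (0.16029 + 0.05) = 0.29586 / 0.21029 ≈ 1.4069
Ratio ≈ 1.41:1


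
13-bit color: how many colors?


Colors = 2^bits = 2^13
= 8,192 colors


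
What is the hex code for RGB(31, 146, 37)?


R = 31 → 1F (hex)
G = 146 → 92 (hex)
B = 37 → 25 (hex)
Hex = #1F9225


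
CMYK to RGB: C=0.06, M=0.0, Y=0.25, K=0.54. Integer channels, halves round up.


R = 255 × (1-C) × (1-K) = 255 × 0.94 × 0.46 = 110.262 → 110
G = 255 × (1-M) × (1-K) = 255 × 1.00 × 0.46 = 117.3 → 117
B = 255 × (1-Y) × (1-K) = 255 × 0.75 × 0.46 = 87.975 → 88
= RGB(110, 117, 88)


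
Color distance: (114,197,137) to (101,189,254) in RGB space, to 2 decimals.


d = √[(R₁-R₂)² + (G₁-G₂)² + (B₁-B₂)²]
d = √[(114-101)² + (197-189)² + (137-254)²]
d = √[169 + 64 + 13689]
d = √13922
d ≈ 117.99


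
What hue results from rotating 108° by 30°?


New hue = (H + rotation) mod 360
New hue = (108 + 30) mod 360
= 138 mod 360
= 138°


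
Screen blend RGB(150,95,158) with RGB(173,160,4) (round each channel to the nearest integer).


Screen: C = 255 - (255-A)×(255-B)/255, rounded to nearest integer
R: 255 - (255-150)×(255-173)/255 = 255 - 8610/255 ≈ 255 - 33.765 = 221.235 → 221
G: 255 - (255-95)×(255-160)/255 = 255 - 15200/255 ≈ 255 - 59.608 = 195.392 → 195
B: 255 - (255-158)×(255-4)/255 = 255 - 24347/255 ≈ 255 - 95.478 = 159.522 → 160
= RGB(221, 195, 160)


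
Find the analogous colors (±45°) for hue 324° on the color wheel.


Base hue: 324°
Left analog: (324 - 45) mod 360 = 279°
Right analog: (324 + 45) mod 360 = 9°
Analogous hues = 279° and 9°


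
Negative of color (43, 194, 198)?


Invert: (255-R, 255-G, 255-B)
R: 255-43 = 212
G: 255-194 = 61
B: 255-198 = 57
= RGB(212, 61, 57)


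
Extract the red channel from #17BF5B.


Color: #17BF5B
R = 17 = 23
G = BF = 191
B = 5B = 91
Red = 23


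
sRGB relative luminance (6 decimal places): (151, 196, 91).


Linearize each channel (sRGB transfer function): c = v/255; c_lin = c/12.92 if c ≤ 0.04045, else ((c+0.055)/1.055)^2.4
  R: 151/255 ≈ 0.592157 > 0.04045 → ((0.592157+0.055)/1.055)^2.4 ≈ 0.309469
  G: 196/255 ≈ 0.768627 > 0.04045 → ((0.768627+0.055)/1.055)^2.4 ≈ 0.552011
  B: 91/255 ≈ 0.356863 > 0.04045 → ((0.356863+0.055)/1.055)^2.4 ≈ 0.104616
R_lin = 0.309469, G_lin = 0.552011, B_lin = 0.104616
L = 0.2126×R + 0.7152×G + 0.0722×B
L = 0.2126×0.309469 + 0.7152×0.552011 + 0.0722×0.104616
L ≈ 0.468145


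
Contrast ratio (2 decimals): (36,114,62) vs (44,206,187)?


Linearize each sRGB channel c=v/255: c/12.92 if c ≤ 0.04045 else ((c+0.055)/1.055)^2.4
L = 0.2126×R_lin + 0.7152×G_lin + 0.0722×B_lin
Color 1 (36,114,62):
  R=36: 36/255≈0.1412 > 0.04045 → ((0.1412+0.055)/1.055)^2.4 ≈ 0.01764
  G=114: 114/255≈0.4471 > 0.04045 → ((0.4471+0.055)/1.055)^2.4 ≈ 0.16827
  B=62: 62/255≈0.2431 > 0.04045 → ((0.2431+0.055)/1.055)^2.4 ≈ 0.04817
  L1 = 0.2126×0.01764 + 0.7152×0.16827 + 0.0722×0.04817 ≈ 0.12757
Color 2 (44,206,187):
  R=44: 44/255≈0.1725 > 0.04045 → ((0.1725+0.055)/1.055)^2.4 ≈ 0.02519
  G=206: 206/255≈0.8078 > 0.04045 → ((0.8078+0.055)/1.055)^2.4 ≈ 0.61721
  B=187: 187/255≈0.7333 > 0.04045 → ((0.7333+0.055)/1.055)^2.4 ≈ 0.49693
  L2 = 0.2126×0.02519 + 0.7152×0.61721 + 0.0722×0.49693 ≈ 0.48266
Lighter = 0.48266, Darker = 0.12757
Ratio = (L_lighter + 0.05) / (L_darker + 0.05)
Ratio = (0.48266 + 0.05) / (0.12757 + 0.05) = 0.53266 / 0.17757 ≈ 2.9996
Ratio ≈ 3.00:1


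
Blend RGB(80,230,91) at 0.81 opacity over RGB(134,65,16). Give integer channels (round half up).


C = α×F + (1-α)×B, with 1-α = 0.19
R: 0.81×80 + 0.19×134 = 64.80 + 25.46 = 90.26 → 90
G: 0.81×230 + 0.19×65 = 186.30 + 12.35 = 198.65 → 199
B: 0.81×91 + 0.19×16 = 73.71 + 3.04 = 76.75 → 77
= RGB(90, 199, 77)


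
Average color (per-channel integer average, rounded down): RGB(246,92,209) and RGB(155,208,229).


Midpoint: each channel = ⌊(C₁+C₂)/2⌋
R: ⌊(246+155)/2⌋ = 200
G: ⌊(92+208)/2⌋ = 150
B: ⌊(209+229)/2⌋ = 219
= RGB(200, 150, 219)


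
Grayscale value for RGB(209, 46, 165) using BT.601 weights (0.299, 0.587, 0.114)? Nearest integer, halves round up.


Gray = 0.299×R + 0.587×G + 0.114×B
Gray = 0.299×209 + 0.587×46 + 0.114×165
Gray = 62.491 + 27.002 + 18.810
Gray = 108.303 → round half up → 108
Gray = 108


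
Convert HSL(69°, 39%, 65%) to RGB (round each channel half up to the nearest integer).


H=69°, S=0.39, L=0.65
C = (1-|2L-1|)×S = (1-|0.30|)×0.39 = 0.273
H' = H/60 = 69/60 ≈ 1.1500; X = C×(1-|H' mod 2 - 1|) = 0.23205
m = L - C/2 = 0.65 - 0.1365 = 0.5135
Sector ⌊H'⌋ = 1 → (R',G',B') = (0.23205, 0.273, 0.0)
RGB = ((R'+m)×255, (G'+m)×255, (B'+m)×255) = (190.11525, 200.5575, 130.9425)
Round half up → RGB(190, 201, 131)


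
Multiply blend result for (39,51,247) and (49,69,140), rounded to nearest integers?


Multiply: C = A×B/255, rounded to nearest integer
R: 39×49/255 = 1911/255 ≈ 7.494 → 7
G: 51×69/255 = 3519/255 ≈ 13.800 → 14
B: 247×140/255 = 34580/255 ≈ 135.608 → 136
= RGB(7, 14, 136)


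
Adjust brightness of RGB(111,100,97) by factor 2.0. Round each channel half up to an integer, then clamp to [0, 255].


Multiply each channel by 2.0, round half up, clamp to [0, 255]
R: 111×2.0 = 222
G: 100×2.0 = 200
B: 97×2.0 = 194
= RGB(222, 200, 194)


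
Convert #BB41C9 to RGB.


BB → 187 (R)
41 → 65 (G)
C9 → 201 (B)
= RGB(187, 65, 201)


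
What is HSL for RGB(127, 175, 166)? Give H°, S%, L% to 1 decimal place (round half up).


Normalize: R'=127/255≈0.4980, G'=175/255≈0.6863, B'=166/255≈0.6510
Max=175/255, Min=127/255, Δ=Max-Min=48/255
L = (Max+Min)/2 = (175+127)/510 = 302/510 = 0.59215… → L = 59.2%
L > 0.5 → S = Δ/(2-Max-Min) = 48/(510-175-127) = 48/208 = 0.23076… → S = 23.1%
(the 1/255 factors cancel in S and H, so raw channel differences can be used)
Max is G' → H = 60 × ((B-R)/Δ + 2) = 60 × ((166-127)/48 + 2)
  39/48 + 2 = 0.8125 + 2 = 2.8125
  H = 60 × 2.8125 = 168.75° → H = 168.8°
= HSL(168.8°, 23.1%, 59.2%)


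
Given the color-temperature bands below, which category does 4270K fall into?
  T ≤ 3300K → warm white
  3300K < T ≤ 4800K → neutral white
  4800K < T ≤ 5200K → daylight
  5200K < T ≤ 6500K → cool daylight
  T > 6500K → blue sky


Temperature: 4270K
3300K < 4270K ≤ 4800K → neutral white
Classification: neutral white


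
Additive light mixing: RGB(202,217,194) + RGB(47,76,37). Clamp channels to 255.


Additive: each channel = min(255, C₁+C₂)
R: 202+47 = 249 → 249
G: 217+76 = 293 → 255
B: 194+37 = 231 → 231
= RGB(249, 255, 231)


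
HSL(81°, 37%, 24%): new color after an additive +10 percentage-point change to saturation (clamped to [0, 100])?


Original S = 37%
Adjustment = +10 percentage points
New S = 37 + (10) = 47
Clamp to [0, 100] → 47
= HSL(81°, 47%, 24%)


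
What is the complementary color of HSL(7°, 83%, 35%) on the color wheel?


Complement = opposite side of color wheel = hue + 180°
H' = (7 + 180) mod 360 = 187°
S and L unchanged.
= HSL(187°, 83%, 35%)


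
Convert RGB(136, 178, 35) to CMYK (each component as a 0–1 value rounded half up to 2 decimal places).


R'=136/255≈0.5333, G'=178/255≈0.6980, B'=35/255≈0.1373
K = 1 - max(R',G',B') = 1 - 178/255 = 77/255 = 0.30196… → 0.30
(1-R'-K)/(1-K) simplifies to (max-R)/max with max = 178:
C = (178-136)/178 = 42/178 = 0.23595… → 0.24
M = (178-178)/178 = 0/178 = 0 → 0.00
Y = (178-35)/178 = 143/178 = 0.80337… → 0.80
= CMYK(0.24, 0.00, 0.80, 0.30)


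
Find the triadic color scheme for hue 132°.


Triadic: equally spaced at 120° intervals
H1 = 132°
H2 = (132 + 120) mod 360 = 252°
H3 = (132 + 240) mod 360 = 12°
Triadic = 132°, 252°, 12°


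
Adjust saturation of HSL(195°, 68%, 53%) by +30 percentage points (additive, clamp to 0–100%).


Original S = 68%
Adjustment = +30 percentage points
New S = 68 + (30) = 98
Clamp to [0, 100] → 98
= HSL(195°, 98%, 53%)


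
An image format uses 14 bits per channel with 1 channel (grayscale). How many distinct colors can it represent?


Total bits = 14 bits/channel × 1 channels = 14 bits
Distinct colors = 2^14
= 16,384 colors


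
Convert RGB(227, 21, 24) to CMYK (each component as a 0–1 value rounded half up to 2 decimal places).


R'=227/255≈0.8902, G'=21/255≈0.0824, B'=24/255≈0.0941
K = 1 - max(R',G',B') = 1 - 227/255 = 28/255 = 0.10980… → 0.11
(1-R'-K)/(1-K) simplifies to (max-R)/max with max = 227:
C = (227-227)/227 = 0/227 = 0 → 0.00
M = (227-21)/227 = 206/227 = 0.90748… → 0.91
Y = (227-24)/227 = 203/227 = 0.89427… → 0.89
= CMYK(0.00, 0.91, 0.89, 0.11)


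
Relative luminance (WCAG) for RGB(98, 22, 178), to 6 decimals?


Linearize each channel (sRGB transfer function): c = v/255; c_lin = c/12.92 if c ≤ 0.04045, else ((c+0.055)/1.055)^2.4
  R: 98/255 ≈ 0.384314 > 0.04045 → ((0.384314+0.055)/1.055)^2.4 ≈ 0.122139
  G: 22/255 ≈ 0.086275 > 0.04045 → ((0.086275+0.055)/1.055)^2.4 ≈ 0.008023
  B: 178/255 ≈ 0.698039 > 0.04045 → ((0.698039+0.055)/1.055)^2.4 ≈ 0.445201
R_lin = 0.122139, G_lin = 0.008023, B_lin = 0.445201
L = 0.2126×R + 0.7152×G + 0.0722×B
L = 0.2126×0.122139 + 0.7152×0.008023 + 0.0722×0.445201
L ≈ 0.063848


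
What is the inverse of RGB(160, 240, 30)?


Invert: (255-R, 255-G, 255-B)
R: 255-160 = 95
G: 255-240 = 15
B: 255-30 = 225
= RGB(95, 15, 225)


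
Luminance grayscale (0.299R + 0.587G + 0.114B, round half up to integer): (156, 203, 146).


Gray = 0.299×R + 0.587×G + 0.114×B
Gray = 0.299×156 + 0.587×203 + 0.114×146
Gray = 46.644 + 119.161 + 16.644
Gray = 182.449 → round half up → 182
Gray = 182


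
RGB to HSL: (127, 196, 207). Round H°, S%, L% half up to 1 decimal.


Normalize: R'=127/255≈0.4980, G'=196/255≈0.7686, B'=207/255≈0.8118
Max=207/255, Min=127/255, Δ=Max-Min=80/255
L = (Max+Min)/2 = (207+127)/510 = 334/510 = 0.65490… → L = 65.5%
L > 0.5 → S = Δ/(2-Max-Min) = 80/(510-207-127) = 80/176 = 0.45454… → S = 45.5%
(the 1/255 factors cancel in S and H, so raw channel differences can be used)
Max is B' → H = 60 × ((R-G)/Δ + 4) = 60 × ((127-196)/80 + 4)
  -69/80 + 4 = -0.8625 + 4 = 3.1375
  H = 60 × 3.1375 = 188.25° → H = 188.3°
= HSL(188.3°, 45.5%, 65.5%)


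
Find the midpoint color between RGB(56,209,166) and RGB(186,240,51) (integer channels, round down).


Midpoint: each channel = ⌊(C₁+C₂)/2⌋
R: ⌊(56+186)/2⌋ = 121
G: ⌊(209+240)/2⌋ = 224
B: ⌊(166+51)/2⌋ = 108
= RGB(121, 224, 108)


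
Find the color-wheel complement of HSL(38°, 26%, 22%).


Complement = opposite side of color wheel = hue + 180°
H' = (38 + 180) mod 360 = 218°
S and L unchanged.
= HSL(218°, 26%, 22%)


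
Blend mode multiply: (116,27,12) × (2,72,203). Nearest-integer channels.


Multiply: C = A×B/255, rounded to nearest integer
R: 116×2/255 = 232/255 ≈ 0.910 → 1
G: 27×72/255 = 1944/255 ≈ 7.624 → 8
B: 12×203/255 = 2436/255 ≈ 9.553 → 10
= RGB(1, 8, 10)


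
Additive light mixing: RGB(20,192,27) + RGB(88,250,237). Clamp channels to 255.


Additive: each channel = min(255, C₁+C₂)
R: 20+88 = 108 → 108
G: 192+250 = 442 → 255
B: 27+237 = 264 → 255
= RGB(108, 255, 255)


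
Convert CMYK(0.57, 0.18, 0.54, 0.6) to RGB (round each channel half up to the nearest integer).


R = 255 × (1-C) × (1-K) = 255 × 0.43 × 0.40 = 43.86 → 44
G = 255 × (1-M) × (1-K) = 255 × 0.82 × 0.40 = 83.64 → 84
B = 255 × (1-Y) × (1-K) = 255 × 0.46 × 0.40 = 46.92 → 47
= RGB(44, 84, 47)


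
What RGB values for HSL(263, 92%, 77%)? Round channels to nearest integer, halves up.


H=263°, S=0.92, L=0.77
C = (1-|2L-1|)×S = (1-|0.54|)×0.92 = 0.4232
H' = H/60 = 263/60 ≈ 4.3833; X = C×(1-|H' mod 2 - 1|) ≈ 0.1622
m = L - C/2 = 0.77 - 0.2116 = 0.5584
Sector ⌊H'⌋ = 4 → (R',G',B') = (≈0.1622, 0.0, 0.4232)
RGB = ((R'+m)×255, (G'+m)×255, (B'+m)×255) = (183.7598, 142.392, 250.308)
Round half up → RGB(184, 142, 250)


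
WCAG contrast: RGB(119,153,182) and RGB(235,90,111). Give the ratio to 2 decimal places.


Linearize each sRGB channel c=v/255: c/12.92 if c ≤ 0.04045 else ((c+0.055)/1.055)^2.4
L = 0.2126×R_lin + 0.7152×G_lin + 0.0722×B_lin
Color 1 (119,153,182):
  R=119: 119/255≈0.4667 > 0.04045 → ((0.4667+0.055)/1.055)^2.4 ≈ 0.18447
  G=153: 153/255≈0.6000 > 0.04045 → ((0.6000+0.055)/1.055)^2.4 ≈ 0.31855
  B=182: 182/255≈0.7137 > 0.04045 → ((0.7137+0.055)/1.055)^2.4 ≈ 0.46778
  L1 = 0.2126×0.18447 + 0.7152×0.31855 + 0.0722×0.46778 ≈ 0.30082
Color 2 (235,90,111):
  R=235: 235/255≈0.9216 > 0.04045 → ((0.9216+0.055)/1.055)^2.4 ≈ 0.83077
  G=90: 90/255≈0.3529 > 0.04045 → ((0.3529+0.055)/1.055)^2.4 ≈ 0.10224
  B=111: 111/255≈0.4353 > 0.04045 → ((0.4353+0.055)/1.055)^2.4 ≈ 0.15896
  L2 = 0.2126×0.83077 + 0.7152×0.10224 + 0.0722×0.15896 ≈ 0.26122
Lighter = 0.30082, Darker = 0.26122
Ratio = (L_lighter + 0.05) / (L_darker + 0.05)
Ratio = (0.30082 + 0.05) / (0.26122 + 0.05) = 0.35082 / 0.31122 ≈ 1.1272
Ratio ≈ 1.13:1
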